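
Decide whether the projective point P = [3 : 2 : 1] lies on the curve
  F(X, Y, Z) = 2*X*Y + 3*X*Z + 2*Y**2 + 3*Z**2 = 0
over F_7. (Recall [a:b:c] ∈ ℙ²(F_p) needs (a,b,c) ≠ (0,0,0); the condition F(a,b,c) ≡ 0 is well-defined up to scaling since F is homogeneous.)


F(3,2,1) ≡ 4 (mod 7); P is NOT on the curve.

Evaluate F(3, 2, 1) term-by-term (mod 7).
  2*X*Y ↦ 2·3·2·1 = 12
  3*X*Z ↦ 3·3·1·1 = 9
  2*Y**2 ↦ 2·1·4·1 = 8
  3*Z**2 ↦ 3·1·1·1 = 3
Sum: F(3, 2, 1) = (12) + (9) + (8) + (3) = 32.
Reducing mod 7: 32 ≡ 4 (mod 7).
Since F(a, b, c) ≡ 4 ≠ 0 (mod 7), P does NOT lie on the curve.


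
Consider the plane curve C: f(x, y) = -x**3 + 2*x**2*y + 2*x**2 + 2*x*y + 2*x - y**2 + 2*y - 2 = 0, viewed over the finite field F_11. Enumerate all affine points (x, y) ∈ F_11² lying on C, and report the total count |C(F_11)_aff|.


Affine F_11-points: {(5, 3), (5, 4), (8, 4), (8, 10), (10, 1)}; count = 5.

For each of the 121 pairs (x, y) ∈ F_11², evaluate f(x, y) mod 11. Record the zeros.
  x = 0: [0↦9, 1↦10, 2↦9, 3↦6, 4↦1, 5↦5, 6↦7, 7↦7, 8↦5, 9↦1, 10↦6]  zeros at y ∈ ∅
  x = 1: [0↦1, 1↦6, 2↦9, 3↦10, 4↦9, 5↦6, 6↦1, 7↦5, 8↦7, 9↦7, 10↦5]  zeros at y ∈ ∅
  x = 2: [0↦2, 1↦4, 2↦4, 3↦2, 4↦9, 5↦3, 6↦6, 7↦7, 8↦6, 9↦3, 10↦9]  zeros at y ∈ ∅
  x = 3: [0↦6, 1↦9, 2↦10, 3↦9, 4↦6, 5↦1, 6↦5, 7↦7, 8↦7, 9↦5, 10↦1]  zeros at y ∈ ∅
  x = 4: [0↦7, 1↦4, 2↦10, 3↦3, 4↦5, 5↦5, 6↦3, 7↦10, 8↦4, 9↦7, 10↦8]  zeros at y ∈ ∅
  x = 5: [0↦10, 1↦5, 2↦9, 3↦0, 4↦0, 5↦9, 6↦5, 7↦10, 8↦2, 9↦3, 10↦2]  zeros at y ∈ {3, 4}
  x = 6: [0↦9, 1↦6, 2↦1, 3↦5, 4↦7, 5↦7, 6↦5, 7↦1, 8↦6, 9↦9, 10↦10]  zeros at y ∈ ∅
  x = 7: [0↦9, 1↦1, 2↦2, 3↦1, 4↦9, 5↦4, 6↦8, 7↦10, 8↦10, 9↦8, 10↦4]  zeros at y ∈ ∅
  x = 8: [0↦4, 1↦6, 2↦6, 3↦4, 4↦0, 5↦5, 6↦8, 7↦9, 8↦8, 9↦5, 10↦0]  zeros at y ∈ {4, 10}
  x = 9: [0↦10, 1↦4, 2↦7, 3↦8, 4↦7, 5↦4, 6↦10, 7↦3, 8↦5, 9↦5, 10↦3]  zeros at y ∈ ∅
  x = 10: [0↦10, 1↦0, 2↦10, 3↦7, 4↦2, 5↦6, 6↦8, 7↦8, 8↦6, 9↦2, 10↦7]  zeros at y ∈ {1}
Collecting zeros: affine points = {(5, 3), (5, 4), (8, 4), (8, 10), (10, 1)}.
Total count |C(F_11)_aff| = 5.


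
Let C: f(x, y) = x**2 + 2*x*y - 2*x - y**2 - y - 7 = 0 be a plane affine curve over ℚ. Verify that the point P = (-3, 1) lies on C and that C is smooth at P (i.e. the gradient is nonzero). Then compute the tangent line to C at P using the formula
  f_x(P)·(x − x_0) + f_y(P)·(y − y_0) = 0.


Tangent line at P: -6*x - 9*y - 9 = 0.

Step 1: f(-3, 1) = 0, so P lies on C.
Step 2: partial derivatives
  f_x(x, y) = 2*x + 2*y - 2, f_y(x, y) = 2*x - 2*y - 1.
  f_x(P) = -6, f_y(P) = -9 (gradient nonzero, so P is smooth).
Step 3: tangent line at P: -6·(x − -3) + -9·(y − 1) = 0.
Expanding: -6*x - 9*y - 9 = 0.


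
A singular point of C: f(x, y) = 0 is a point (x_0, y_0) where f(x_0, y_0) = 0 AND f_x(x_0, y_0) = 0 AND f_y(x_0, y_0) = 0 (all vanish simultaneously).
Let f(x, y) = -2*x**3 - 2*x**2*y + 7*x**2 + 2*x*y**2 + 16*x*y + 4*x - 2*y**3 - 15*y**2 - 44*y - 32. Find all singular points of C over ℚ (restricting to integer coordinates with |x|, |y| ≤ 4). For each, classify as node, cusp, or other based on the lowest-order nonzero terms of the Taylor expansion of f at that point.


Singular points: {(2, -2)}; classification: node.

Compute partial derivatives:
  f_x = -6*x**2 - 4*x*y + 14*x + 2*y**2 + 16*y + 4.
  f_y = -2*x**2 + 4*x*y + 16*x - 6*y**2 - 30*y - 44.
Scan x_0 ∈ {−4, ..., 4}. For each x_0, f_y(x_0, y) is a polynomial in y; find its integer roots y ∈ {−4, ..., 4}, then test f_x and f at those candidates.
  x = -4: f_y(-4, y) = -6*y**2 - 46*y - 140; no integer root y with |y| ≤ 4.
  x = -3: f_y(-3, y) = -6*y**2 - 42*y - 110; no integer root y with |y| ≤ 4.
  x = -2: f_y(-2, y) = -6*y**2 - 38*y - 84; no integer root y with |y| ≤ 4.
  x = -1: f_y(-1, y) = -6*y**2 - 34*y - 62; no integer root y with |y| ≤ 4.
  x = 0: f_y(0, y) = -6*y**2 - 30*y - 44; no integer root y with |y| ≤ 4.
  x = 1: f_y(1, y) = -6*y**2 - 26*y - 30; no integer root y with |y| ≤ 4.
  x = 2: f_y(2, y) = -6*y**2 - 22*y - 20; vanishes at y ∈ {-2}. (2, -2): f_x = 0, f = 0 — SINGULAR.
  x = 3: f_y(3, y) = -6*y**2 - 18*y - 14; no integer root y with |y| ≤ 4.
  x = 4: f_y(4, y) = -6*y**2 - 14*y - 12; no integer root y with |y| ≤ 4.
Only singular point on the grid: (2, -2).
Classify: substitute x = 2 + u, y = -2 + v and expand: f = -2*u**3 - 2*u**2*v - u**2 + 2*u*v**2 - 2*v**3 + v**2.
No constant or linear terms (consistent with a singular point). Quadratic part: -u**2 + v**2. Cubic part: -2*u**3 - 2*u**2*v + 2*u*v**2 - 2*v**3.
The quadratic part v**2 - u**2 = (v − u)(v + u) splits into two distinct linear factors, so there are two distinct tangent lines y − -2 = ±(x − 2) — this is a node (ordinary double point).
Classification: node.


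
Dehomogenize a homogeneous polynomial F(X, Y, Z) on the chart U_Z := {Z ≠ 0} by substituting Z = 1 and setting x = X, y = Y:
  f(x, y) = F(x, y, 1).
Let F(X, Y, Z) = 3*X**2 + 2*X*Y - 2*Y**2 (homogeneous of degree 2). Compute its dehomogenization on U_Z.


f(x, y) = 3*x**2 + 2*x*y - 2*y**2

On U_Z we set Z = 1. Each monomial c·X^i·Y^j·Z^k in F becomes c·x^i·y^j·1^k = c·x^i·y^j.
Substituting Z = 1: F(X, Y, 1) = 3*x**2 + 2*x*y - 2*y**2.
Note: deg(f) ≤ deg(F) = 2; strict inequality happens when F is divisible by Z (lost terms).


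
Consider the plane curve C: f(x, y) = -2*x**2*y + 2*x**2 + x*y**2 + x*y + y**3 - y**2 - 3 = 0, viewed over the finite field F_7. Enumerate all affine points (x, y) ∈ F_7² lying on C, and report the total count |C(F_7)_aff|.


Affine F_7-points: {(1, 5), (4, 2), (5, 1), (6, 2)}; count = 4.

For each of the 49 pairs (x, y) ∈ F_7², evaluate f(x, y) mod 7. Record the zeros.
  x = 0: [0↦4, 1↦4, 2↦1, 3↦1, 4↦3, 5↦6, 6↦2]  zeros at y ∈ ∅
  x = 1: [0↦6, 1↦6, 2↦5, 3↦2, 4↦3, 5↦0, 6↦6]  zeros at y ∈ {5}
  x = 2: [0↦5, 1↦1, 2↦5, 3↦2, 4↦5, 5↦6, 6↦4]  zeros at y ∈ ∅
  x = 3: [0↦1, 1↦3, 2↦1, 3↦1, 4↦2, 5↦3, 6↦3]  zeros at y ∈ ∅
  x = 4: [0↦1, 1↦5, 2↦0, 3↦6, 4↦1, 5↦5, 6↦3]  zeros at y ∈ {2}
  x = 5: [0↦5, 1↦0, 2↦2, 3↦3, 4↦2, 5↦5, 6↦4]  zeros at y ∈ {1}
  x = 6: [0↦6, 1↦2, 2↦0, 3↦6, 4↦5, 5↦3, 6↦6]  zeros at y ∈ {2}
Collecting zeros: affine points = {(1, 5), (4, 2), (5, 1), (6, 2)}.
Total count |C(F_7)_aff| = 4.


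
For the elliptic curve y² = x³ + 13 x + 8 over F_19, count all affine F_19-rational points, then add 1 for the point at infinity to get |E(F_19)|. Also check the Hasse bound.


Affine points = {(2, 2), (2, 17), (3, 6), (3, 13), (6, 6), (6, 13), (7, 9), (7, 10), (8, 4), (8, 15), (10, 6), (10, 13), (11, 0), (12, 7), (12, 12), (15, 5), (15, 14)}; affine count = 17; |E(F_19)| = 18.

Discriminant check: Δ ∝ 4a³ + 27b² = 4·13³ + 27·8² = 4·2197 + 27·64 ≡ 9 (mod 19). Nonzero ⇒ E is nonsingular.
For each x ∈ F_19, compute rhs = x³ + 13·x + 8 mod 19, then count y ∈ F_19 with y² ≡ rhs.
  x = 0: rhs = 8, matching y values: none (0 points).
  x = 1: rhs = 3, matching y values: none (0 points).
  x = 2: rhs = 4, matching y values: 2, 17 (2 points).
  x = 3: rhs = 17, matching y values: 6, 13 (2 points).
  x = 4: rhs = 10, matching y values: none (0 points).
  x = 5: rhs = 8, matching y values: none (0 points).
  x = 6: rhs = 17, matching y values: 6, 13 (2 points).
  x = 7: rhs = 5, matching y values: 9, 10 (2 points).
  x = 8: rhs = 16, matching y values: 4, 15 (2 points).
  x = 9: rhs = 18, matching y values: none (0 points).
  x = 10: rhs = 17, matching y values: 6, 13 (2 points).
  x = 11: rhs = 0, matching y values: 0 (1 points).
  x = 12: rhs = 11, matching y values: 7, 12 (2 points).
  x = 13: rhs = 18, matching y values: none (0 points).
  x = 14: rhs = 8, matching y values: none (0 points).
  x = 15: rhs = 6, matching y values: 5, 14 (2 points).
  x = 16: rhs = 18, matching y values: none (0 points).
  x = 17: rhs = 12, matching y values: none (0 points).
  x = 18: rhs = 13, matching y values: none (0 points).
Total affine count: 17.
Full point count |E(F_19)| = 17 + 1 = 18.
Hasse bound: |18 − (19+1)| = |-2| = 2 ≤ 2√19 ≈ 8.7178 ✓.


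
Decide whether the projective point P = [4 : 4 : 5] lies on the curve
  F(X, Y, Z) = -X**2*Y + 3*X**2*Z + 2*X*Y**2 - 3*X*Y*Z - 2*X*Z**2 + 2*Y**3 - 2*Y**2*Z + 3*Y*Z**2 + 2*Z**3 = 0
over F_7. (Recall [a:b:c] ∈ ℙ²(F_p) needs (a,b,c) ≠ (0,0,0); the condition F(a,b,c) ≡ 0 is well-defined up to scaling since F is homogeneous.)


F(4,4,5) ≡ 4 (mod 7); P is NOT on the curve.

Evaluate F(4, 4, 5) term-by-term (mod 7).
  -X**2*Y ↦ -1·16·4·1 = -64
  3*X**2*Z ↦ 3·16·1·5 = 240
  2*X*Y**2 ↦ 2·4·16·1 = 128
  -3*X*Y*Z ↦ -3·4·4·5 = -240
  -2*X*Z**2 ↦ -2·4·1·25 = -200
  2*Y**3 ↦ 2·1·64·1 = 128
  -2*Y**2*Z ↦ -2·1·16·5 = -160
  3*Y*Z**2 ↦ 3·1·4·25 = 300
  2*Z**3 ↦ 2·1·1·125 = 250
Sum: F(4, 4, 5) = (-64) + (240) + (128) + (-240) + (-200) + (128) + (-160) + (300) + (250) = 382.
Reducing mod 7: 382 ≡ 4 (mod 7).
Since F(a, b, c) ≡ 4 ≠ 0 (mod 7), P does NOT lie on the curve.


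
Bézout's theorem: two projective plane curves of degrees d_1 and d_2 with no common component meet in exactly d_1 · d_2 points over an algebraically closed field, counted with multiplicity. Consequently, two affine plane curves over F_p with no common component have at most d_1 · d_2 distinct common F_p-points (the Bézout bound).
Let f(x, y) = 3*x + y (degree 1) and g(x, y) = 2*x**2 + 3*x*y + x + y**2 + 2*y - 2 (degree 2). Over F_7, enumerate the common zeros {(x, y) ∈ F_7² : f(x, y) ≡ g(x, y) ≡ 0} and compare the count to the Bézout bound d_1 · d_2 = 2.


Common zeros: ∅; count = 0; Bézout bound = 2.

deg(f) = 1, deg(g) = 2, so Bézout bound = 2.
Scan x ∈ F_7. For each x, list the y ∈ F_7 with f(x, y) ≡ 0 and those with g(x, y) ≡ 0 (mod 7); the common zeros in that column are the intersection.
  x = 0: f ≡ 0 at y ∈ {0}; g ≡ 0 at y ∈ ∅; common: ∅.
  x = 1: f ≡ 0 at y ∈ {4}; g ≡ 0 at y ∈ {1}; common: ∅.
  x = 2: f ≡ 0 at y ∈ {1}; g ≡ 0 at y ∈ {2, 4}; common: ∅.
  x = 3: f ≡ 0 at y ∈ {5}; g ≡ 0 at y ∈ ∅; common: ∅.
  x = 4: f ≡ 0 at y ∈ {2}; g ≡ 0 at y ∈ {1, 6}; common: ∅.
  x = 5: f ≡ 0 at y ∈ {6}; g ≡ 0 at y ∈ {2}; common: ∅.
  x = 6: f ≡ 0 at y ∈ {3}; g ≡ 0 at y ∈ ∅; common: ∅.
Collecting: common zeros = ∅, so the count is 0.
Comparison with the Bézout bound: 0 ≤ 2 = deg(f)·deg(g), as expected for curves with no common component (the affine F_7-count falls short of the bound because intersections may lie at infinity, over extension fields, or carry multiplicity).


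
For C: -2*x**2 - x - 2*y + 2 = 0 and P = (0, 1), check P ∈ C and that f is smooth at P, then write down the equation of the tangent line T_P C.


Tangent line at P: -x - 2*y + 2 = 0.

Step 1: f(0, 1) = 0, so P lies on C.
Step 2: partial derivatives
  f_x(x, y) = -4*x - 1, f_y(x, y) = -2.
  f_x(P) = -1, f_y(P) = -2 (gradient nonzero, so P is smooth).
Step 3: tangent line at P: -1·(x − 0) + -2·(y − 1) = 0.
Expanding: -x - 2*y + 2 = 0.


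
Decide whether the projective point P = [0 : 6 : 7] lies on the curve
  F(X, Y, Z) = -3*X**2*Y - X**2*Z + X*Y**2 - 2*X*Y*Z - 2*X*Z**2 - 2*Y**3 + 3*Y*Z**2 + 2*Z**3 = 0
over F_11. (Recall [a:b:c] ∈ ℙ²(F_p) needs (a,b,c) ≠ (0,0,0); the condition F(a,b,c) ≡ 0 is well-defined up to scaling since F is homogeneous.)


F(0,6,7) ≡ 3 (mod 11); P is NOT on the curve.

Evaluate F(0, 6, 7) term-by-term (mod 11).
  -3*X**2*Y ↦ -3·0·6·1 = 0
  -X**2*Z ↦ -1·0·1·7 = 0
  X*Y**2 ↦ 1·0·36·1 = 0
  -2*X*Y*Z ↦ -2·0·6·7 = 0
  -2*X*Z**2 ↦ -2·0·1·49 = 0
  -2*Y**3 ↦ -2·1·216·1 = -432
  3*Y*Z**2 ↦ 3·1·6·49 = 882
  2*Z**3 ↦ 2·1·1·343 = 686
Sum: F(0, 6, 7) = (0) + (0) + (0) + (0) + (0) + (-432) + (882) + (686) = 1136.
Reducing mod 11: 1136 ≡ 3 (mod 11).
Since F(a, b, c) ≡ 3 ≠ 0 (mod 11), P does NOT lie on the curve.


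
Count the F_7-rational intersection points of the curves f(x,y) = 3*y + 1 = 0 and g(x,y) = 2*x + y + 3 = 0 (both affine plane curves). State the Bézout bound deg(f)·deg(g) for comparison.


Common zeros: {(1, 2)}; count = 1; Bézout bound = 1.

deg(f) = 1, deg(g) = 1, so Bézout bound = 1.
Scan x ∈ F_7. For each x, list the y ∈ F_7 with f(x, y) ≡ 0 and those with g(x, y) ≡ 0 (mod 7); the common zeros in that column are the intersection.
  x = 0: f ≡ 0 at y ∈ {2}; g ≡ 0 at y ∈ {4}; common: ∅.
  x = 1: f ≡ 0 at y ∈ {2}; g ≡ 0 at y ∈ {2}; common: {2}.
  x = 2: f ≡ 0 at y ∈ {2}; g ≡ 0 at y ∈ {0}; common: ∅.
  x = 3: f ≡ 0 at y ∈ {2}; g ≡ 0 at y ∈ {5}; common: ∅.
  x = 4: f ≡ 0 at y ∈ {2}; g ≡ 0 at y ∈ {3}; common: ∅.
  x = 5: f ≡ 0 at y ∈ {2}; g ≡ 0 at y ∈ {1}; common: ∅.
  x = 6: f ≡ 0 at y ∈ {2}; g ≡ 0 at y ∈ {6}; common: ∅.
Collecting: common zeros = {(1, 2)}, so the count is 1.
Comparison with the Bézout bound: 1 ≤ 1 = deg(f)·deg(g), as expected for curves with no common component (the bound is attained).


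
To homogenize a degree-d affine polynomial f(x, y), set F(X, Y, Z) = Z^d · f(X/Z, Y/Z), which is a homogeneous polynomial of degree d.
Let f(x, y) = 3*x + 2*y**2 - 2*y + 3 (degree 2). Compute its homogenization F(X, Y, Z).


F(X, Y, Z) = 3*X*Z + 2*Y**2 - 2*Y*Z + 3*Z**2

deg(f) = 2.
Substitute x = X/Z, y = Y/Z into f, then multiply by Z^2.
  monomial 3·x^1·y^0 ↦ 3·X^1·Y^0·Z^1.
  monomial 2·x^0·y^2 ↦ 2·X^0·Y^2·Z^0.
  monomial -2·x^0·y^1 ↦ -2·X^0·Y^1·Z^1.
  monomial 3·x^0·y^0 ↦ 3·X^0·Y^0·Z^2.
Collecting: F(X, Y, Z) = 3*X*Z + 2*Y**2 - 2*Y*Z + 3*Z**2.


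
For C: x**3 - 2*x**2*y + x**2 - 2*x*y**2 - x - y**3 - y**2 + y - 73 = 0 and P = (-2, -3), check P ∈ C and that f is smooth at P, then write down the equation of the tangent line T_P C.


Tangent line at P: -35*x - 52*y - 226 = 0.

Step 1: f(-2, -3) = 0, so P lies on C.
Step 2: partial derivatives
  f_x(x, y) = 3*x**2 - 4*x*y + 2*x - 2*y**2 - 1, f_y(x, y) = -2*x**2 - 4*x*y - 3*y**2 - 2*y + 1.
  f_x(P) = -35, f_y(P) = -52 (gradient nonzero, so P is smooth).
Step 3: tangent line at P: -35·(x − -2) + -52·(y − -3) = 0.
Expanding: -35*x - 52*y - 226 = 0.


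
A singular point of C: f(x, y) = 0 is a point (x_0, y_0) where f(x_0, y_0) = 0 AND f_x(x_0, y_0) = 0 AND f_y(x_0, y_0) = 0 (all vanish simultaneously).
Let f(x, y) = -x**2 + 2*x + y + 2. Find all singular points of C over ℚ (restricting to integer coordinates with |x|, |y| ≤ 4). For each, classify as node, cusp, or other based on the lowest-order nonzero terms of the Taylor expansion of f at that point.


No singular points in the scanned grid; C is smooth there.

Compute partial derivatives:
  f_x = 2 - 2*x.
  f_y = 1.
f_y = 1 is a nonzero constant, so f_y never vanishes: no point (x, y) can satisfy f = f_x = f_y = 0. In particular no (x, y) ∈ {−4, ..., 4}² is singular; the curve is smooth.


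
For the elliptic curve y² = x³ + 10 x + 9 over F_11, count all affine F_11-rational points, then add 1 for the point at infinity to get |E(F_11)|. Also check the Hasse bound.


Affine points = {(0, 3), (0, 8), (1, 3), (1, 8), (2, 2), (2, 9), (3, 0), (4, 5), (4, 6), (7, 2), (7, 9), (9, 5), (9, 6), (10, 3), (10, 8)}; affine count = 15; |E(F_11)| = 16.

Discriminant check: Δ ∝ 4a³ + 27b² = 4·10³ + 27·9² = 4·1000 + 27·81 ≡ 5 (mod 11). Nonzero ⇒ E is nonsingular.
For each x ∈ F_11, compute rhs = x³ + 10·x + 9 mod 11, then count y ∈ F_11 with y² ≡ rhs.
  x = 0: rhs = 9, matching y values: 3, 8 (2 points).
  x = 1: rhs = 9, matching y values: 3, 8 (2 points).
  x = 2: rhs = 4, matching y values: 2, 9 (2 points).
  x = 3: rhs = 0, matching y values: 0 (1 points).
  x = 4: rhs = 3, matching y values: 5, 6 (2 points).
  x = 5: rhs = 8, matching y values: none (0 points).
  x = 6: rhs = 10, matching y values: none (0 points).
  x = 7: rhs = 4, matching y values: 2, 9 (2 points).
  x = 8: rhs = 7, matching y values: none (0 points).
  x = 9: rhs = 3, matching y values: 5, 6 (2 points).
  x = 10: rhs = 9, matching y values: 3, 8 (2 points).
Total affine count: 15.
Full point count |E(F_11)| = 15 + 1 = 16.
Hasse bound: |16 − (11+1)| = |4| = 4 ≤ 2√11 ≈ 6.6332 ✓.


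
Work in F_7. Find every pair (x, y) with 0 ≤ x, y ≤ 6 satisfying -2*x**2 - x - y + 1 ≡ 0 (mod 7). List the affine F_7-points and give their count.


Affine F_7-points: {(0, 1), (1, 5), (2, 5), (3, 1), (4, 0), (5, 2), (6, 0)}; count = 7.

For each of the 49 pairs (x, y) ∈ F_7², evaluate f(x, y) mod 7. Record the zeros.
  x = 0: [0↦1, 1↦0, 2↦6, 3↦5, 4↦4, 5↦3, 6↦2]  zeros at y ∈ {1}
  x = 1: [0↦5, 1↦4, 2↦3, 3↦2, 4↦1, 5↦0, 6↦6]  zeros at y ∈ {5}
  x = 2: [0↦5, 1↦4, 2↦3, 3↦2, 4↦1, 5↦0, 6↦6]  zeros at y ∈ {5}
  x = 3: [0↦1, 1↦0, 2↦6, 3↦5, 4↦4, 5↦3, 6↦2]  zeros at y ∈ {1}
  x = 4: [0↦0, 1↦6, 2↦5, 3↦4, 4↦3, 5↦2, 6↦1]  zeros at y ∈ {0}
  x = 5: [0↦2, 1↦1, 2↦0, 3↦6, 4↦5, 5↦4, 6↦3]  zeros at y ∈ {2}
  x = 6: [0↦0, 1↦6, 2↦5, 3↦4, 4↦3, 5↦2, 6↦1]  zeros at y ∈ {0}
Collecting zeros: affine points = {(0, 1), (1, 5), (2, 5), (3, 1), (4, 0), (5, 2), (6, 0)}.
Total count |C(F_7)_aff| = 7.


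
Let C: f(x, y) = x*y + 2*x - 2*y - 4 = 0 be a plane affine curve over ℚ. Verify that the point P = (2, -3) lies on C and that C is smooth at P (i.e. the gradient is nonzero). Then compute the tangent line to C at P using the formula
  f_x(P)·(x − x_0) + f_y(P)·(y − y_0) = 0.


Tangent line at P: 2 - x = 0.

Step 1: f(2, -3) = 0, so P lies on C.
Step 2: partial derivatives
  f_x(x, y) = y + 2, f_y(x, y) = x - 2.
  f_x(P) = -1, f_y(P) = 0 (gradient nonzero, so P is smooth).
Step 3: tangent line at P: -1·(x − 2) + 0·(y − -3) = 0.
Expanding: 2 - x = 0.


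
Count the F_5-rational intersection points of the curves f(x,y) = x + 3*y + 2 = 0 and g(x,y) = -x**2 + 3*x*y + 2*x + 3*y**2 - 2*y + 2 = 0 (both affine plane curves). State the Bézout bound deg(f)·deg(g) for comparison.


Common zeros: {(1, 4)}; count = 1; Bézout bound = 2.

deg(f) = 1, deg(g) = 2, so Bézout bound = 2.
Scan x ∈ F_5. For each x, list the y ∈ F_5 with f(x, y) ≡ 0 and those with g(x, y) ≡ 0 (mod 5); the common zeros in that column are the intersection.
  x = 0: f ≡ 0 at y ∈ {1}; g ≡ 0 at y ∈ {2}; common: ∅.
  x = 1: f ≡ 0 at y ∈ {4}; g ≡ 0 at y ∈ {4}; common: {4}.
  x = 2: f ≡ 0 at y ∈ {2}; g ≡ 0 at y ∈ ∅; common: ∅.
  x = 3: f ≡ 0 at y ∈ {0}; g ≡ 0 at y ∈ {2, 4}; common: ∅.
  x = 4: f ≡ 0 at y ∈ {3}; g ≡ 0 at y ∈ ∅; common: ∅.
Collecting: common zeros = {(1, 4)}, so the count is 1.
Comparison with the Bézout bound: 1 ≤ 2 = deg(f)·deg(g), as expected for curves with no common component (the affine F_5-count falls short of the bound because intersections may lie at infinity, over extension fields, or carry multiplicity).


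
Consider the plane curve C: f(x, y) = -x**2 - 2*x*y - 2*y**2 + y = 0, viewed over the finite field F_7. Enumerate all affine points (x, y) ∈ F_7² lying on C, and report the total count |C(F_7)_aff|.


Affine F_7-points: {(0, 0), (0, 4), (1, 5), (3, 3), (3, 5), (5, 3), (6, 1), (6, 4)}; count = 8.

For each of the 49 pairs (x, y) ∈ F_7², evaluate f(x, y) mod 7. Record the zeros.
  x = 0: [0↦0, 1↦6, 2↦1, 3↦6, 4↦0, 5↦4, 6↦4]  zeros at y ∈ {0, 4}
  x = 1: [0↦6, 1↦3, 2↦3, 3↦6, 4↦5, 5↦0, 6↦5]  zeros at y ∈ {5}
  x = 2: [0↦3, 1↦5, 2↦3, 3↦4, 4↦1, 5↦1, 6↦4]  zeros at y ∈ ∅
  x = 3: [0↦5, 1↦5, 2↦1, 3↦0, 4↦2, 5↦0, 6↦1]  zeros at y ∈ {3, 5}
  x = 4: [0↦5, 1↦3, 2↦4, 3↦1, 4↦1, 5↦4, 6↦3]  zeros at y ∈ ∅
  x = 5: [0↦3, 1↦6, 2↦5, 3↦0, 4↦5, 5↦6, 6↦3]  zeros at y ∈ {3}
  x = 6: [0↦6, 1↦0, 2↦4, 3↦4, 4↦0, 5↦6, 6↦1]  zeros at y ∈ {1, 4}
Collecting zeros: affine points = {(0, 0), (0, 4), (1, 5), (3, 3), (3, 5), (5, 3), (6, 1), (6, 4)}.
Total count |C(F_7)_aff| = 8.


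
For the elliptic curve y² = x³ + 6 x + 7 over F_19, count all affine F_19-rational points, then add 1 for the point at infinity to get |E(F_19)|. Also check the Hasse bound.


Affine points = {(0, 8), (0, 11), (4, 0), (8, 4), (8, 15), (9, 7), (9, 12), (11, 6), (11, 13), (14, 2), (14, 17), (16, 0), (17, 5), (17, 14), (18, 0)}; affine count = 15; |E(F_19)| = 16.

Discriminant check: Δ ∝ 4a³ + 27b² = 4·6³ + 27·7² = 4·216 + 27·49 ≡ 2 (mod 19). Nonzero ⇒ E is nonsingular.
For each x ∈ F_19, compute rhs = x³ + 6·x + 7 mod 19, then count y ∈ F_19 with y² ≡ rhs.
  x = 0: rhs = 7, matching y values: 8, 11 (2 points).
  x = 1: rhs = 14, matching y values: none (0 points).
  x = 2: rhs = 8, matching y values: none (0 points).
  x = 3: rhs = 14, matching y values: none (0 points).
  x = 4: rhs = 0, matching y values: 0 (1 points).
  x = 5: rhs = 10, matching y values: none (0 points).
  x = 6: rhs = 12, matching y values: none (0 points).
  x = 7: rhs = 12, matching y values: none (0 points).
  x = 8: rhs = 16, matching y values: 4, 15 (2 points).
  x = 9: rhs = 11, matching y values: 7, 12 (2 points).
  x = 10: rhs = 3, matching y values: none (0 points).
  x = 11: rhs = 17, matching y values: 6, 13 (2 points).
  x = 12: rhs = 2, matching y values: none (0 points).
  x = 13: rhs = 2, matching y values: none (0 points).
  x = 14: rhs = 4, matching y values: 2, 17 (2 points).
  x = 15: rhs = 14, matching y values: none (0 points).
  x = 16: rhs = 0, matching y values: 0 (1 points).
  x = 17: rhs = 6, matching y values: 5, 14 (2 points).
  x = 18: rhs = 0, matching y values: 0 (1 points).
Total affine count: 15.
Full point count |E(F_19)| = 15 + 1 = 16.
Hasse bound: |16 − (19+1)| = |-4| = 4 ≤ 2√19 ≈ 8.7178 ✓.


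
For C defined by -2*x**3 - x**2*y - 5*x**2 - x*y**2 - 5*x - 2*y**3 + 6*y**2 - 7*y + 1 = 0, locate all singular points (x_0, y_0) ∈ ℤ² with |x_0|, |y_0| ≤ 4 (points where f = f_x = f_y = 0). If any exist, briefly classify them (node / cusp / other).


Singular points: {(-1, 1)}; classification: cusp.

Compute partial derivatives:
  f_x = -6*x**2 - 2*x*y - 10*x - y**2 - 5.
  f_y = -x**2 - 2*x*y - 6*y**2 + 12*y - 7.
Scan x_0 ∈ {−4, ..., 4}. For each x_0, f_y(x_0, y) is a polynomial in y; find its integer roots y ∈ {−4, ..., 4}, then test f_x and f at those candidates.
  x = -4: f_y(-4, y) = -6*y**2 + 20*y - 23; no integer root y with |y| ≤ 4.
  x = -3: f_y(-3, y) = -6*y**2 + 18*y - 16; no integer root y with |y| ≤ 4.
  x = -2: f_y(-2, y) = -6*y**2 + 16*y - 11; no integer root y with |y| ≤ 4.
  x = -1: f_y(-1, y) = -6*y**2 + 14*y - 8; vanishes at y ∈ {1}. (-1, 1): f_x = 0, f = 0 — SINGULAR.
  x = 0: f_y(0, y) = -6*y**2 + 12*y - 7; no integer root y with |y| ≤ 4.
  x = 1: f_y(1, y) = -6*y**2 + 10*y - 8; no integer root y with |y| ≤ 4.
  x = 2: f_y(2, y) = -6*y**2 + 8*y - 11; no integer root y with |y| ≤ 4.
  x = 3: f_y(3, y) = -6*y**2 + 6*y - 16; no integer root y with |y| ≤ 4.
  x = 4: f_y(4, y) = -6*y**2 + 4*y - 23; no integer root y with |y| ≤ 4.
Only singular point on the grid: (-1, 1).
Classify: substitute x = -1 + u, y = 1 + v and expand: f = -2*u**3 - u**2*v - u*v**2 - 2*v**3 + v**2.
No constant or linear terms (consistent with a singular point). Quadratic part: v**2. Cubic part: -2*u**3 - u**2*v - u*v**2 - 2*v**3.
The quadratic part v**2 is a perfect square, so there is a single (double) tangent line v = 0, i.e. y = 1. Restricting the cubic part to that line (v = 0) leaves -2*u**3 ≠ 0, so f is not divisible by v and the branch is v² ≈ 2*u**3 to lowest order — this is a cusp.
Classification: cusp.


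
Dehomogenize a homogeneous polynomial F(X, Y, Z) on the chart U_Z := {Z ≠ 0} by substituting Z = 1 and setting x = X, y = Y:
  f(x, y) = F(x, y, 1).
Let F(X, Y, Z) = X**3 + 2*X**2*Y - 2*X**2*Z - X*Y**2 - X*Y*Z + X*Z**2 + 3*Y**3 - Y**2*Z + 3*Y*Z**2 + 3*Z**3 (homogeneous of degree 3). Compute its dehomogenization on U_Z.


f(x, y) = x**3 + 2*x**2*y - 2*x**2 - x*y**2 - x*y + x + 3*y**3 - y**2 + 3*y + 3

On U_Z we set Z = 1. Each monomial c·X^i·Y^j·Z^k in F becomes c·x^i·y^j·1^k = c·x^i·y^j.
Substituting Z = 1: F(X, Y, 1) = x**3 + 2*x**2*y - 2*x**2 - x*y**2 - x*y + x + 3*y**3 - y**2 + 3*y + 3.
Note: deg(f) ≤ deg(F) = 3; strict inequality happens when F is divisible by Z (lost terms).


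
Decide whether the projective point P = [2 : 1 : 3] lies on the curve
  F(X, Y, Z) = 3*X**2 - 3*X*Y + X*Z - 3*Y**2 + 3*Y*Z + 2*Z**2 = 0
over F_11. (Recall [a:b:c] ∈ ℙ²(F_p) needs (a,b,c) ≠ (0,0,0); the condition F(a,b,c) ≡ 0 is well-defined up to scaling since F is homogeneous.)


F(2,1,3) ≡ 3 (mod 11); P is NOT on the curve.

Evaluate F(2, 1, 3) term-by-term (mod 11).
  3*X**2 ↦ 3·4·1·1 = 12
  -3*X*Y ↦ -3·2·1·1 = -6
  X*Z ↦ 1·2·1·3 = 6
  -3*Y**2 ↦ -3·1·1·1 = -3
  3*Y*Z ↦ 3·1·1·3 = 9
  2*Z**2 ↦ 2·1·1·9 = 18
Sum: F(2, 1, 3) = (12) + (-6) + (6) + (-3) + (9) + (18) = 36.
Reducing mod 11: 36 ≡ 3 (mod 11).
Since F(a, b, c) ≡ 3 ≠ 0 (mod 11), P does NOT lie on the curve.


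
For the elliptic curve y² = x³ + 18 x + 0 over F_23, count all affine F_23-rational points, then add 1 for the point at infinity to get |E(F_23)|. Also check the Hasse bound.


Affine points = {(0, 0), (3, 9), (3, 14), (5, 10), (5, 13), (6, 5), (6, 18), (7, 3), (7, 20), (8, 9), (8, 14), (12, 9), (12, 14), (13, 4), (13, 19), (14, 11), (14, 12), (19, 5), (19, 18), (21, 5), (21, 18), (22, 2), (22, 21)}; affine count = 23; |E(F_23)| = 24.

Discriminant check: Δ ∝ 4a³ + 27b² = 4·18³ + 27·0² = 4·5832 + 27·0 ≡ 6 (mod 23). Nonzero ⇒ E is nonsingular.
For each x ∈ F_23, compute rhs = x³ + 18·x + 0 mod 23, then count y ∈ F_23 with y² ≡ rhs.
  x = 0: rhs = 0, matching y values: 0 (1 points).
  x = 1: rhs = 19, matching y values: none (0 points).
  x = 2: rhs = 21, matching y values: none (0 points).
  x = 3: rhs = 12, matching y values: 9, 14 (2 points).
  x = 4: rhs = 21, matching y values: none (0 points).
  x = 5: rhs = 8, matching y values: 10, 13 (2 points).
  x = 6: rhs = 2, matching y values: 5, 18 (2 points).
  x = 7: rhs = 9, matching y values: 3, 20 (2 points).
  x = 8: rhs = 12, matching y values: 9, 14 (2 points).
  x = 9: rhs = 17, matching y values: none (0 points).
  x = 10: rhs = 7, matching y values: none (0 points).
  x = 11: rhs = 11, matching y values: none (0 points).
  x = 12: rhs = 12, matching y values: 9, 14 (2 points).
  x = 13: rhs = 16, matching y values: 4, 19 (2 points).
  x = 14: rhs = 6, matching y values: 11, 12 (2 points).
  x = 15: rhs = 11, matching y values: none (0 points).
  x = 16: rhs = 14, matching y values: none (0 points).
  x = 17: rhs = 21, matching y values: none (0 points).
  x = 18: rhs = 15, matching y values: none (0 points).
  x = 19: rhs = 2, matching y values: 5, 18 (2 points).
  x = 20: rhs = 11, matching y values: none (0 points).
  x = 21: rhs = 2, matching y values: 5, 18 (2 points).
  x = 22: rhs = 4, matching y values: 2, 21 (2 points).
Total affine count: 23.
Full point count |E(F_23)| = 23 + 1 = 24.
Hasse bound: |24 − (23+1)| = |0| = 0 ≤ 2√23 ≈ 9.5917 ✓.


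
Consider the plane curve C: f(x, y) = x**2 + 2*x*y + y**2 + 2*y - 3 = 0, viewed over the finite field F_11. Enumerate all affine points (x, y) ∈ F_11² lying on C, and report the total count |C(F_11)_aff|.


Affine F_11-points: {(0, 1), (0, 8), (4, 5), (4, 7), (5, 0), (5, 10), (6, 0), (6, 8), (8, 5), (8, 10), (9, 1)}; count = 11.

For each of the 121 pairs (x, y) ∈ F_11², evaluate f(x, y) mod 11. Record the zeros.
  x = 0: [0↦8, 1↦0, 2↦5, 3↦1, 4↦10, 5↦10, 6↦1, 7↦5, 8↦0, 9↦8, 10↦7]  zeros at y ∈ {1, 8}
  x = 1: [0↦9, 1↦3, 2↦10, 3↦8, 4↦8, 5↦10, 6↦3, 7↦9, 8↦6, 9↦5, 10↦6]  zeros at y ∈ ∅
  x = 2: [0↦1, 1↦8, 2↦6, 3↦6, 4↦8, 5↦1, 6↦7, 7↦4, 8↦3, 9↦4, 10↦7]  zeros at y ∈ ∅
  x = 3: [0↦6, 1↦4, 2↦4, 3↦6, 4↦10, 5↦5, 6↦2, 7↦1, 8↦2, 9↦5, 10↦10]  zeros at y ∈ ∅
  x = 4: [0↦2, 1↦2, 2↦4, 3↦8, 4↦3, 5↦0, 6↦10, 7↦0, 8↦3, 9↦8, 10↦4]  zeros at y ∈ {5, 7}
  x = 5: [0↦0, 1↦2, 2↦6, 3↦1, 4↦9, 5↦8, 6↦9, 7↦1, 8↦6, 9↦2, 10↦0]  zeros at y ∈ {0, 10}
  x = 6: [0↦0, 1↦4, 2↦10, 3↦7, 4↦6, 5↦7, 6↦10, 7↦4, 8↦0, 9↦9, 10↦9]  zeros at y ∈ {0, 8}
  x = 7: [0↦2, 1↦8, 2↦5, 3↦4, 4↦5, 5↦8, 6↦2, 7↦9, 8↦7, 9↦7, 10↦9]  zeros at y ∈ ∅
  x = 8: [0↦6, 1↦3, 2↦2, 3↦3, 4↦6, 5↦0, 6↦7, 7↦5, 8↦5, 9↦7, 10↦0]  zeros at y ∈ {5, 10}
  x = 9: [0↦1, 1↦0, 2↦1, 3↦4, 4↦9, 5↦5, 6↦3, 7↦3, 8↦5, 9↦9, 10↦4]  zeros at y ∈ {1}
  x = 10: [0↦9, 1↦10, 2↦2, 3↦7, 4↦3, 5↦1, 6↦1, 7↦3, 8↦7, 9↦2, 10↦10]  zeros at y ∈ ∅
Collecting zeros: affine points = {(0, 1), (0, 8), (4, 5), (4, 7), (5, 0), (5, 10), (6, 0), (6, 8), (8, 5), (8, 10), (9, 1)}.
Total count |C(F_11)_aff| = 11.


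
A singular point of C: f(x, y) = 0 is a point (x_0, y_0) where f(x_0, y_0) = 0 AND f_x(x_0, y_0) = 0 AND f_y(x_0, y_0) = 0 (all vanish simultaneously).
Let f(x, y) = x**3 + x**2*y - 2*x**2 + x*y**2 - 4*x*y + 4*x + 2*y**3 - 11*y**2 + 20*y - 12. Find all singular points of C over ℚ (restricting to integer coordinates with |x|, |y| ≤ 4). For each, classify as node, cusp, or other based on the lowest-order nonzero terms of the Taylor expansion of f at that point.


Singular points: {(0, 2)}; classification: cusp.

Compute partial derivatives:
  f_x = 3*x**2 + 2*x*y - 4*x + y**2 - 4*y + 4.
  f_y = x**2 + 2*x*y - 4*x + 6*y**2 - 22*y + 20.
Scan x_0 ∈ {−4, ..., 4}. For each x_0, f_y(x_0, y) is a polynomial in y; find its integer roots y ∈ {−4, ..., 4}, then test f_x and f at those candidates.
  x = -4: f_y(-4, y) = 6*y**2 - 30*y + 52; no integer root y with |y| ≤ 4.
  x = -3: f_y(-3, y) = 6*y**2 - 28*y + 41; no integer root y with |y| ≤ 4.
  x = -2: f_y(-2, y) = 6*y**2 - 26*y + 32; no integer root y with |y| ≤ 4.
  x = -1: f_y(-1, y) = 6*y**2 - 24*y + 25; no integer root y with |y| ≤ 4.
  x = 0: f_y(0, y) = 6*y**2 - 22*y + 20; vanishes at y ∈ {2}. (0, 2): f_x = 0, f = 0 — SINGULAR.
  x = 1: f_y(1, y) = 6*y**2 - 20*y + 17; no integer root y with |y| ≤ 4.
  x = 2: f_y(2, y) = 6*y**2 - 18*y + 16; no integer root y with |y| ≤ 4.
  x = 3: f_y(3, y) = 6*y**2 - 16*y + 17; no integer root y with |y| ≤ 4.
  x = 4: f_y(4, y) = 6*y**2 - 14*y + 20; no integer root y with |y| ≤ 4.
Only singular point on the grid: (0, 2).
Classify: substitute x = 0 + u, y = 2 + v and expand: f = u**3 + u**2*v + u*v**2 + 2*v**3 + v**2.
No constant or linear terms (consistent with a singular point). Quadratic part: v**2. Cubic part: u**3 + u**2*v + u*v**2 + 2*v**3.
The quadratic part v**2 is a perfect square, so there is a single (double) tangent line v = 0, i.e. y = 2. Restricting the cubic part to that line (v = 0) leaves u**3 ≠ 0, so f is not divisible by v and the branch is v² ≈ -u**3 to lowest order — this is a cusp.
Classification: cusp.


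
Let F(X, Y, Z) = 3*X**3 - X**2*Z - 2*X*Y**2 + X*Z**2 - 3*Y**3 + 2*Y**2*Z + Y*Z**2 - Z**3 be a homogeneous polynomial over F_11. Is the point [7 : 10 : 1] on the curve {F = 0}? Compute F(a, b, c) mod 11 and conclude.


F(7,10,1) ≡ 8 (mod 11); P is NOT on the curve.

Evaluate F(7, 10, 1) term-by-term (mod 11).
  3*X**3 ↦ 3·343·1·1 = 1029
  -X**2*Z ↦ -1·49·1·1 = -49
  -2*X*Y**2 ↦ -2·7·100·1 = -1400
  X*Z**2 ↦ 1·7·1·1 = 7
  -3*Y**3 ↦ -3·1·1000·1 = -3000
  2*Y**2*Z ↦ 2·1·100·1 = 200
  Y*Z**2 ↦ 1·1·10·1 = 10
  -Z**3 ↦ -1·1·1·1 = -1
Sum: F(7, 10, 1) = (1029) + (-49) + (-1400) + (7) + (-3000) + (200) + (10) + (-1) = -3204.
Reducing mod 11: -3204 ≡ 8 (mod 11).
Since F(a, b, c) ≡ 8 ≠ 0 (mod 11), P does NOT lie on the curve.


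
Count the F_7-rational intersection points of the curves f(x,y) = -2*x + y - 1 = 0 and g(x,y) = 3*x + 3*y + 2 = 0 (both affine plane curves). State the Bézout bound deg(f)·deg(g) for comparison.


Common zeros: {(1, 3)}; count = 1; Bézout bound = 1.

deg(f) = 1, deg(g) = 1, so Bézout bound = 1.
Scan x ∈ F_7. For each x, list the y ∈ F_7 with f(x, y) ≡ 0 and those with g(x, y) ≡ 0 (mod 7); the common zeros in that column are the intersection.
  x = 0: f ≡ 0 at y ∈ {1}; g ≡ 0 at y ∈ {4}; common: ∅.
  x = 1: f ≡ 0 at y ∈ {3}; g ≡ 0 at y ∈ {3}; common: {3}.
  x = 2: f ≡ 0 at y ∈ {5}; g ≡ 0 at y ∈ {2}; common: ∅.
  x = 3: f ≡ 0 at y ∈ {0}; g ≡ 0 at y ∈ {1}; common: ∅.
  x = 4: f ≡ 0 at y ∈ {2}; g ≡ 0 at y ∈ {0}; common: ∅.
  x = 5: f ≡ 0 at y ∈ {4}; g ≡ 0 at y ∈ {6}; common: ∅.
  x = 6: f ≡ 0 at y ∈ {6}; g ≡ 0 at y ∈ {5}; common: ∅.
Collecting: common zeros = {(1, 3)}, so the count is 1.
Comparison with the Bézout bound: 1 ≤ 1 = deg(f)·deg(g), as expected for curves with no common component (the bound is attained).


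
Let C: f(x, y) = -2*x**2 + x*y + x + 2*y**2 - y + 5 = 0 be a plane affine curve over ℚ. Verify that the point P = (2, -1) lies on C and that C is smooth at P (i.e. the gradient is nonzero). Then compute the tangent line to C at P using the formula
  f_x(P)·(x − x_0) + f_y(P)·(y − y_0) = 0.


Tangent line at P: -8*x - 3*y + 13 = 0.

Step 1: f(2, -1) = 0, so P lies on C.
Step 2: partial derivatives
  f_x(x, y) = -4*x + y + 1, f_y(x, y) = x + 4*y - 1.
  f_x(P) = -8, f_y(P) = -3 (gradient nonzero, so P is smooth).
Step 3: tangent line at P: -8·(x − 2) + -3·(y − -1) = 0.
Expanding: -8*x - 3*y + 13 = 0.


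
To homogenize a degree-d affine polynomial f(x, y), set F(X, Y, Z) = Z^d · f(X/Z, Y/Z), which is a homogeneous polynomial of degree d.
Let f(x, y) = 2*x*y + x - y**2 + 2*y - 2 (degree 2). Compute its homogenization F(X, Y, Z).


F(X, Y, Z) = 2*X*Y + X*Z - Y**2 + 2*Y*Z - 2*Z**2

deg(f) = 2.
Substitute x = X/Z, y = Y/Z into f, then multiply by Z^2.
  monomial 2·x^1·y^1 ↦ 2·X^1·Y^1·Z^0.
  monomial 1·x^1·y^0 ↦ 1·X^1·Y^0·Z^1.
  monomial -1·x^0·y^2 ↦ -1·X^0·Y^2·Z^0.
  monomial 2·x^0·y^1 ↦ 2·X^0·Y^1·Z^1.
  monomial -2·x^0·y^0 ↦ -2·X^0·Y^0·Z^2.
Collecting: F(X, Y, Z) = 2*X*Y + X*Z - Y**2 + 2*Y*Z - 2*Z**2.


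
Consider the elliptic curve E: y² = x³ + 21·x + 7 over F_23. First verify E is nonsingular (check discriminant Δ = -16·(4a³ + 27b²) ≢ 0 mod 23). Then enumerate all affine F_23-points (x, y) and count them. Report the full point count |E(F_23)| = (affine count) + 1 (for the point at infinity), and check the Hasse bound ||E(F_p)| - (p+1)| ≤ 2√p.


Affine points = {(1, 11), (1, 12), (6, 2), (6, 21), (12, 3), (12, 20), (13, 4), (13, 19), (14, 3), (14, 20), (16, 0), (20, 3), (20, 20), (21, 7), (21, 16), (22, 10), (22, 13)}; affine count = 17; |E(F_23)| = 18.

Discriminant check: Δ ∝ 4a³ + 27b² = 4·21³ + 27·7² = 4·9261 + 27·49 ≡ 3 (mod 23). Nonzero ⇒ E is nonsingular.
For each x ∈ F_23, compute rhs = x³ + 21·x + 7 mod 23, then count y ∈ F_23 with y² ≡ rhs.
  x = 0: rhs = 7, matching y values: none (0 points).
  x = 1: rhs = 6, matching y values: 11, 12 (2 points).
  x = 2: rhs = 11, matching y values: none (0 points).
  x = 3: rhs = 5, matching y values: none (0 points).
  x = 4: rhs = 17, matching y values: none (0 points).
  x = 5: rhs = 7, matching y values: none (0 points).
  x = 6: rhs = 4, matching y values: 2, 21 (2 points).
  x = 7: rhs = 14, matching y values: none (0 points).
  x = 8: rhs = 20, matching y values: none (0 points).
  x = 9: rhs = 5, matching y values: none (0 points).
  x = 10: rhs = 21, matching y values: none (0 points).
  x = 11: rhs = 5, matching y values: none (0 points).
  x = 12: rhs = 9, matching y values: 3, 20 (2 points).
  x = 13: rhs = 16, matching y values: 4, 19 (2 points).
  x = 14: rhs = 9, matching y values: 3, 20 (2 points).
  x = 15: rhs = 17, matching y values: none (0 points).
  x = 16: rhs = 0, matching y values: 0 (1 points).
  x = 17: rhs = 10, matching y values: none (0 points).
  x = 18: rhs = 7, matching y values: none (0 points).
  x = 19: rhs = 20, matching y values: none (0 points).
  x = 20: rhs = 9, matching y values: 3, 20 (2 points).
  x = 21: rhs = 3, matching y values: 7, 16 (2 points).
  x = 22: rhs = 8, matching y values: 10, 13 (2 points).
Total affine count: 17.
Full point count |E(F_23)| = 17 + 1 = 18.
Hasse bound: |18 − (23+1)| = |-6| = 6 ≤ 2√23 ≈ 9.5917 ✓.


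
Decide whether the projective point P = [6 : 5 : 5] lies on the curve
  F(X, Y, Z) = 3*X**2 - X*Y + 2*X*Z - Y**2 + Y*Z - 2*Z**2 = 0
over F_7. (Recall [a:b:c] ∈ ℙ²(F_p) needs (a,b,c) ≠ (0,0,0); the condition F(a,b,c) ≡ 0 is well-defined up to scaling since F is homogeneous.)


F(6,5,5) ≡ 4 (mod 7); P is NOT on the curve.

Evaluate F(6, 5, 5) term-by-term (mod 7).
  3*X**2 ↦ 3·36·1·1 = 108
  -X*Y ↦ -1·6·5·1 = -30
  2*X*Z ↦ 2·6·1·5 = 60
  -Y**2 ↦ -1·1·25·1 = -25
  Y*Z ↦ 1·1·5·5 = 25
  -2*Z**2 ↦ -2·1·1·25 = -50
Sum: F(6, 5, 5) = (108) + (-30) + (60) + (-25) + (25) + (-50) = 88.
Reducing mod 7: 88 ≡ 4 (mod 7).
Since F(a, b, c) ≡ 4 ≠ 0 (mod 7), P does NOT lie on the curve.


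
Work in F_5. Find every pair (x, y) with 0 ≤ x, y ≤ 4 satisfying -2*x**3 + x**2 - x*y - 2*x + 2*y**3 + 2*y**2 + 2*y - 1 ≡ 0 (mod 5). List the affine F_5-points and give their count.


Affine F_5-points: {(0, 1), (1, 4), (2, 3), (3, 2), (4, 3)}; count = 5.

For each of the 25 pairs (x, y) ∈ F_5², evaluate f(x, y) mod 5. Record the zeros.
  x = 0: [0↦4, 1↦0, 2↦2, 3↦2, 4↦2]  zeros at y ∈ {1}
  x = 1: [0↦1, 1↦1, 2↦2, 3↦1, 4↦0]  zeros at y ∈ {4}
  x = 2: [0↦3, 1↦2, 2↦2, 3↦0, 4↦3]  zeros at y ∈ {3}
  x = 3: [0↦3, 1↦1, 2↦0, 3↦2, 4↦4]  zeros at y ∈ {2}
  x = 4: [0↦4, 1↦1, 2↦4, 3↦0, 4↦1]  zeros at y ∈ {3}
Collecting zeros: affine points = {(0, 1), (1, 4), (2, 3), (3, 2), (4, 3)}.
Total count |C(F_5)_aff| = 5.


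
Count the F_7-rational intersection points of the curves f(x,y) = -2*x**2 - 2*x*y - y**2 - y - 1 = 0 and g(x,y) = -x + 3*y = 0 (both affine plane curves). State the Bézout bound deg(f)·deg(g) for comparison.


Common zeros: ∅; count = 0; Bézout bound = 2.

deg(f) = 2, deg(g) = 1, so Bézout bound = 2.
Scan x ∈ F_7. For each x, list the y ∈ F_7 with f(x, y) ≡ 0 and those with g(x, y) ≡ 0 (mod 7); the common zeros in that column are the intersection.
  x = 0: f ≡ 0 at y ∈ {2, 4}; g ≡ 0 at y ∈ {0}; common: ∅.
  x = 1: f ≡ 0 at y ∈ {1, 3}; g ≡ 0 at y ∈ {5}; common: ∅.
  x = 2: f ≡ 0 at y ∈ ∅; g ≡ 0 at y ∈ {3}; common: ∅.
  x = 3: f ≡ 0 at y ∈ {3, 4}; g ≡ 0 at y ∈ {1}; common: ∅.
  x = 4: f ≡ 0 at y ∈ ∅; g ≡ 0 at y ∈ {6}; common: ∅.
  x = 5: f ≡ 0 at y ∈ {1, 2}; g ≡ 0 at y ∈ {4}; common: ∅.
  x = 6: f ≡ 0 at y ∈ ∅; g ≡ 0 at y ∈ {2}; common: ∅.
Collecting: common zeros = ∅, so the count is 0.
Comparison with the Bézout bound: 0 ≤ 2 = deg(f)·deg(g), as expected for curves with no common component (the affine F_7-count falls short of the bound because intersections may lie at infinity, over extension fields, or carry multiplicity).


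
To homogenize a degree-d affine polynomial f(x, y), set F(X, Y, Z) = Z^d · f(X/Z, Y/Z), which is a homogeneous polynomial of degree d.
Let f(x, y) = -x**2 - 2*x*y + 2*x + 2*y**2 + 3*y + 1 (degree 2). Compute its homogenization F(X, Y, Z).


F(X, Y, Z) = -X**2 - 2*X*Y + 2*X*Z + 2*Y**2 + 3*Y*Z + Z**2

deg(f) = 2.
Substitute x = X/Z, y = Y/Z into f, then multiply by Z^2.
  monomial -1·x^2·y^0 ↦ -1·X^2·Y^0·Z^0.
  monomial -2·x^1·y^1 ↦ -2·X^1·Y^1·Z^0.
  monomial 2·x^1·y^0 ↦ 2·X^1·Y^0·Z^1.
  monomial 2·x^0·y^2 ↦ 2·X^0·Y^2·Z^0.
  monomial 3·x^0·y^1 ↦ 3·X^0·Y^1·Z^1.
  monomial 1·x^0·y^0 ↦ 1·X^0·Y^0·Z^2.
Collecting: F(X, Y, Z) = -X**2 - 2*X*Y + 2*X*Z + 2*Y**2 + 3*Y*Z + Z**2.


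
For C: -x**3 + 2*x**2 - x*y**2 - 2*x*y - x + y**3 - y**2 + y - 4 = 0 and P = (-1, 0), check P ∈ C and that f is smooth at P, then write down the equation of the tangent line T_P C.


Tangent line at P: -8*x + 3*y - 8 = 0.

Step 1: f(-1, 0) = 0, so P lies on C.
Step 2: partial derivatives
  f_x(x, y) = -3*x**2 + 4*x - y**2 - 2*y - 1, f_y(x, y) = -2*x*y - 2*x + 3*y**2 - 2*y + 1.
  f_x(P) = -8, f_y(P) = 3 (gradient nonzero, so P is smooth).
Step 3: tangent line at P: -8·(x − -1) + 3·(y − 0) = 0.
Expanding: -8*x + 3*y - 8 = 0.
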